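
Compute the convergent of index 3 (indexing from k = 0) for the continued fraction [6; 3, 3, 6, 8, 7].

397/63

Using pₖ = aₖpₖ₋₁ + pₖ₋₂, qₖ = aₖqₖ₋₁ + qₖ₋₂ (with p₋₁=1, p₋₂=0, q₋₁=0, q₋₂=1):
  k=0: a=6, p=6, q=1
  k=1: a=3, p=19, q=3
  k=2: a=3, p=63, q=10
  k=3: a=6, p=397, q=63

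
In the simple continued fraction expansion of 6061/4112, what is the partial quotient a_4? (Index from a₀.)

6061 = 1·4112 + 1949   →  a_0 = 1
4112 = 2·1949 + 214   →  a_1 = 2
1949 = 9·214 + 23   →  a_2 = 9
214 = 9·23 + 7   →  a_3 = 9
23 = 3·7 + 2   →  a_4 = 3

3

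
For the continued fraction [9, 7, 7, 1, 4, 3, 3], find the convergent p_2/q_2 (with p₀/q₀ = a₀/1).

457/50

Using pₖ = aₖpₖ₋₁ + pₖ₋₂, qₖ = aₖqₖ₋₁ + qₖ₋₂ (with p₋₁=1, p₋₂=0, q₋₁=0, q₋₂=1):
  k=0: a=9, p=9, q=1
  k=1: a=7, p=64, q=7
  k=2: a=7, p=457, q=50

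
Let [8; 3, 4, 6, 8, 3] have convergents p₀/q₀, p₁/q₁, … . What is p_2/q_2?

108/13

Using pₖ = aₖpₖ₋₁ + pₖ₋₂, qₖ = aₖqₖ₋₁ + qₖ₋₂ (with p₋₁=1, p₋₂=0, q₋₁=0, q₋₂=1):
  k=0: a=8, p=8, q=1
  k=1: a=3, p=25, q=3
  k=2: a=4, p=108, q=13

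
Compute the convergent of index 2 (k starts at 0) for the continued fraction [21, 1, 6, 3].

153/7

Using pₖ = aₖpₖ₋₁ + pₖ₋₂, qₖ = aₖqₖ₋₁ + qₖ₋₂ (with p₋₁=1, p₋₂=0, q₋₁=0, q₋₂=1):
  k=0: a=21, p=21, q=1
  k=1: a=1, p=22, q=1
  k=2: a=6, p=153, q=7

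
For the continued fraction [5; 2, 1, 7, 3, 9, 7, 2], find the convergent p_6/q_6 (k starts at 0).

Using pₖ = aₖpₖ₋₁ + pₖ₋₂, qₖ = aₖqₖ₋₁ + qₖ₋₂ (with p₋₁=1, p₋₂=0, q₋₁=0, q₋₂=1):
  k=0: a=5, p=5, q=1
  k=1: a=2, p=11, q=2
  k=2: a=1, p=16, q=3
  k=3: a=7, p=123, q=23
  k=4: a=3, p=385, q=72
  k=5: a=9, p=3588, q=671
  k=6: a=7, p=25501, q=4769

25501/4769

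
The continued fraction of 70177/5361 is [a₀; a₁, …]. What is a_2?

70177 = 13·5361 + 484   →  a_0 = 13
5361 = 11·484 + 37   →  a_1 = 11
484 = 13·37 + 3   →  a_2 = 13

13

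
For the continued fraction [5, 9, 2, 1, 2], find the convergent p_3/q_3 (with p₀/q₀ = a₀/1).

Using pₖ = aₖpₖ₋₁ + pₖ₋₂, qₖ = aₖqₖ₋₁ + qₖ₋₂ (with p₋₁=1, p₋₂=0, q₋₁=0, q₋₂=1):
  k=0: a=5, p=5, q=1
  k=1: a=9, p=46, q=9
  k=2: a=2, p=97, q=19
  k=3: a=1, p=143, q=28

143/28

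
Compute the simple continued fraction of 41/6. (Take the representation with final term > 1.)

[6; 1, 5]

41 = 6×6 + 5
6 = 1×5 + 1
5 = 5×1 + 0  (stop)
So 41/6 = [6; 1, 5].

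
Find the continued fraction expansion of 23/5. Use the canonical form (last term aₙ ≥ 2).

23 = 4×5 + 3
5 = 1×3 + 2
3 = 1×2 + 1
2 = 2×1 + 0  (stop)
So 23/5 = [4; 1, 1, 2].

[4; 1, 1, 2]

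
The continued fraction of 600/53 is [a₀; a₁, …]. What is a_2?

8

600 = 11·53 + 17   →  a_0 = 11
53 = 3·17 + 2   →  a_1 = 3
17 = 8·2 + 1   →  a_2 = 8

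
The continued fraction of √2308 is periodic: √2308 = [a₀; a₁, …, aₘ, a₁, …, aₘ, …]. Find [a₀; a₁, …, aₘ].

[48; 24, 96]

a₀ = ⌊√2308⌋ = 48.
With m₀=0, d₀=1 and mₖ₊₁ = dₖaₖ − mₖ, dₖ₊₁ = (n − mₖ₊₁²)/dₖ, aₖ₊₁ = ⌊(a₀+mₖ₊₁)/dₖ₊₁⌋:
  k=1: m=48, d=4, a=24
  k=2: m=48, d=1, a=96
d=1 and a=2a₀=96 at k=2, so the next step gives (m, d) = (48, 4) again — its k=1 value — and the period has length 2.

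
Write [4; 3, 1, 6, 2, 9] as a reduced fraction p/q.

2338/549

Using pₖ = aₖpₖ₋₁ + pₖ₋₂ and qₖ = aₖqₖ₋₁ + qₖ₋₂:
  k=0: a=4, p=4, q=1
  k=1: a=3, p=13, q=3
  k=2: a=1, p=17, q=4
  k=3: a=6, p=115, q=27
  k=4: a=2, p=247, q=58
  k=5: a=9, p=2338, q=549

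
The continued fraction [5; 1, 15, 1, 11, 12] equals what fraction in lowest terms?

14573/2453

Using pₖ = aₖpₖ₋₁ + pₖ₋₂ and qₖ = aₖqₖ₋₁ + qₖ₋₂:
  k=0: a=5, p=5, q=1
  k=1: a=1, p=6, q=1
  k=2: a=15, p=95, q=16
  k=3: a=1, p=101, q=17
  k=4: a=11, p=1206, q=203
  k=5: a=12, p=14573, q=2453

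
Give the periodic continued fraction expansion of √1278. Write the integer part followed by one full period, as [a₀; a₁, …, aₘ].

a₀ = ⌊√1278⌋ = 35.
With m₀=0, d₀=1 and mₖ₊₁ = dₖaₖ − mₖ, dₖ₊₁ = (n − mₖ₊₁²)/dₖ, aₖ₊₁ = ⌊(a₀+mₖ₊₁)/dₖ₊₁⌋:
  k=1: m=35, d=53, a=1
  k=2: m=18, d=18, a=2
  k=3: m=18, d=53, a=1
  k=4: m=35, d=1, a=70
d=1 and a=2a₀=70 at k=4, so the next step gives (m, d) = (35, 53) again — its k=1 value — and the period has length 4.

[35; 1, 2, 1, 70]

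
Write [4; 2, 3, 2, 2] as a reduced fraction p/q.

173/39

Fold from the inside: start with 2/1.
  2 + 1/2 = 5/2
  3 + 2/5 = 17/5
  2 + 5/17 = 39/17
  4 + 17/39 = 173/39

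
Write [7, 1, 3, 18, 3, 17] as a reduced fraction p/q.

Using pₖ = aₖpₖ₋₁ + pₖ₋₂ and qₖ = aₖqₖ₋₁ + qₖ₋₂:
  k=0: a=7, p=7, q=1
  k=1: a=1, p=8, q=1
  k=2: a=3, p=31, q=4
  k=3: a=18, p=566, q=73
  k=4: a=3, p=1729, q=223
  k=5: a=17, p=29959, q=3864

29959/3864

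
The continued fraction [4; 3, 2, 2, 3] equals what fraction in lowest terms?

Using pₖ = aₖpₖ₋₁ + pₖ₋₂ and qₖ = aₖqₖ₋₁ + qₖ₋₂:
  k=0: a=4, p=4, q=1
  k=1: a=3, p=13, q=3
  k=2: a=2, p=30, q=7
  k=3: a=2, p=73, q=17
  k=4: a=3, p=249, q=58

249/58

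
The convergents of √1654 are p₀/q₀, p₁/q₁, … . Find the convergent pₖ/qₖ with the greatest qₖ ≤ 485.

14885/366

√1654 = [40; 1, 2, 40, 2, 1, 80, …] (period length 6).
Convergents:
  p_0/q_0 = 40/1
  p_1/q_1 = 41/1
  p_2/q_2 = 122/3
  p_3/q_3 = 4921/121
  p_4/q_4 = 9964/245
  p_5/q_5 = 14885/366
  p_6/q_6 = 1200764/29525
q_5 = 366 ≤ 485 < 29525 = q_6, so the answer is 14885/366.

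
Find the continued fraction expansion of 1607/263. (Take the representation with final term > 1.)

1607 = 6×263 + 29
263 = 9×29 + 2
29 = 14×2 + 1
2 = 2×1 + 0  (stop)
So 1607/263 = [6; 9, 14, 2].

[6; 9, 14, 2]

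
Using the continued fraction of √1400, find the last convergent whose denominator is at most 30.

√1400 = [37; 2, 2, 2, 74, …] (period length 4).
Convergents:
  p_0/q_0 = 37/1
  p_1/q_1 = 75/2
  p_2/q_2 = 187/5
  p_3/q_3 = 449/12
  p_4/q_4 = 33413/893
q_3 = 12 ≤ 30 < 893 = q_4, so the answer is 449/12.

449/12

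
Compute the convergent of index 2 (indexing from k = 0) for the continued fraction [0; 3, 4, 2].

Using pₖ = aₖpₖ₋₁ + pₖ₋₂, qₖ = aₖqₖ₋₁ + qₖ₋₂ (with p₋₁=1, p₋₂=0, q₋₁=0, q₋₂=1):
  k=0: a=0, p=0, q=1
  k=1: a=3, p=1, q=3
  k=2: a=4, p=4, q=13

4/13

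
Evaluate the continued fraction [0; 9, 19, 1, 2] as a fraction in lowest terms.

Using pₖ = aₖpₖ₋₁ + pₖ₋₂ and qₖ = aₖqₖ₋₁ + qₖ₋₂:
  k=0: a=0, p=0, q=1
  k=1: a=9, p=1, q=9
  k=2: a=19, p=19, q=172
  k=3: a=1, p=20, q=181
  k=4: a=2, p=59, q=534

59/534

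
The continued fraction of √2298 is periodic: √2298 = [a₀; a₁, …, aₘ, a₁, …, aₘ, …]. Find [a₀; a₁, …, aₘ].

[47; 1, 14, 1, 94]

a₀ = ⌊√2298⌋ = 47.
With m₀=0, d₀=1 and mₖ₊₁ = dₖaₖ − mₖ, dₖ₊₁ = (n − mₖ₊₁²)/dₖ, aₖ₊₁ = ⌊(a₀+mₖ₊₁)/dₖ₊₁⌋:
  k=1: m=47, d=89, a=1
  k=2: m=42, d=6, a=14
  k=3: m=42, d=89, a=1
  k=4: m=47, d=1, a=94
d=1 and a=2a₀=94 at k=4, so the next step gives (m, d) = (47, 89) again — its k=1 value — and the period has length 4.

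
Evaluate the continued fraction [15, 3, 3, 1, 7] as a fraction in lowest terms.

Using pₖ = aₖpₖ₋₁ + pₖ₋₂ and qₖ = aₖqₖ₋₁ + qₖ₋₂:
  k=0: a=15, p=15, q=1
  k=1: a=3, p=46, q=3
  k=2: a=3, p=153, q=10
  k=3: a=1, p=199, q=13
  k=4: a=7, p=1546, q=101

1546/101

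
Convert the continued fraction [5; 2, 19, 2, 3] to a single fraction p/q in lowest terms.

1531/279

Using pₖ = aₖpₖ₋₁ + pₖ₋₂ and qₖ = aₖqₖ₋₁ + qₖ₋₂:
  k=0: a=5, p=5, q=1
  k=1: a=2, p=11, q=2
  k=2: a=19, p=214, q=39
  k=3: a=2, p=439, q=80
  k=4: a=3, p=1531, q=279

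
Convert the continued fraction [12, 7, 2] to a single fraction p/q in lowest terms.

Using pₖ = aₖpₖ₋₁ + pₖ₋₂ and qₖ = aₖqₖ₋₁ + qₖ₋₂:
  k=0: a=12, p=12, q=1
  k=1: a=7, p=85, q=7
  k=2: a=2, p=182, q=15

182/15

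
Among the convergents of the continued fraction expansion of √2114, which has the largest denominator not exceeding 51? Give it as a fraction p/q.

√2114 = [45; 1, 44, 1, 90, …] (period length 4).
Convergents:
  p_0/q_0 = 45/1
  p_1/q_1 = 46/1
  p_2/q_2 = 2069/45
  p_3/q_3 = 2115/46
  p_4/q_4 = 192419/4185
q_3 = 46 ≤ 51 < 4185 = q_4, so the answer is 2115/46.

2115/46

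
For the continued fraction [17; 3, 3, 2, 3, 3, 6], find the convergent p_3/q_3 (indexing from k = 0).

398/23

Using pₖ = aₖpₖ₋₁ + pₖ₋₂, qₖ = aₖqₖ₋₁ + qₖ₋₂ (with p₋₁=1, p₋₂=0, q₋₁=0, q₋₂=1):
  k=0: a=17, p=17, q=1
  k=1: a=3, p=52, q=3
  k=2: a=3, p=173, q=10
  k=3: a=2, p=398, q=23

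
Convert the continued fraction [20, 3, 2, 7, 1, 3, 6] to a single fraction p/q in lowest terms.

29073/1433

Using pₖ = aₖpₖ₋₁ + pₖ₋₂ and qₖ = aₖqₖ₋₁ + qₖ₋₂:
  k=0: a=20, p=20, q=1
  k=1: a=3, p=61, q=3
  k=2: a=2, p=142, q=7
  k=3: a=7, p=1055, q=52
  k=4: a=1, p=1197, q=59
  k=5: a=3, p=4646, q=229
  k=6: a=6, p=29073, q=1433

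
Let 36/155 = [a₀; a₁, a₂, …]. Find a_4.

36 = 0·155 + 36   →  a_0 = 0
155 = 4·36 + 11   →  a_1 = 4
36 = 3·11 + 3   →  a_2 = 3
11 = 3·3 + 2   →  a_3 = 3
3 = 1·2 + 1   →  a_4 = 1

1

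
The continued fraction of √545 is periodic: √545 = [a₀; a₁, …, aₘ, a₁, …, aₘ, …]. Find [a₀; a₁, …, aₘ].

[23; 2, 1, 8, 1, 2, 46]

a₀ = ⌊√545⌋ = 23.
With m₀=0, d₀=1 and mₖ₊₁ = dₖaₖ − mₖ, dₖ₊₁ = (n − mₖ₊₁²)/dₖ, aₖ₊₁ = ⌊(a₀+mₖ₊₁)/dₖ₊₁⌋:
  k=1: m=23, d=16, a=2
  k=2: m=9, d=29, a=1
  k=3: m=20, d=5, a=8
  k=4: m=20, d=29, a=1
  k=5: m=9, d=16, a=2
  k=6: m=23, d=1, a=46
d=1 and a=2a₀=46 at k=6, so the next step gives (m, d) = (23, 16) again — its k=1 value — and the period has length 6.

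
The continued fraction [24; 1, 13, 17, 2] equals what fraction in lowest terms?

Using pₖ = aₖpₖ₋₁ + pₖ₋₂ and qₖ = aₖqₖ₋₁ + qₖ₋₂:
  k=0: a=24, p=24, q=1
  k=1: a=1, p=25, q=1
  k=2: a=13, p=349, q=14
  k=3: a=17, p=5958, q=239
  k=4: a=2, p=12265, q=492

12265/492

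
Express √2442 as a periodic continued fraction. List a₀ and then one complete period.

a₀ = ⌊√2442⌋ = 49.
With m₀=0, d₀=1 and mₖ₊₁ = dₖaₖ − mₖ, dₖ₊₁ = (n − mₖ₊₁²)/dₖ, aₖ₊₁ = ⌊(a₀+mₖ₊₁)/dₖ₊₁⌋:
  k=1: m=49, d=41, a=2
  k=2: m=33, d=33, a=2
  k=3: m=33, d=41, a=2
  k=4: m=49, d=1, a=98
d=1 and a=2a₀=98 at k=4, so the next step gives (m, d) = (49, 41) again — its k=1 value — and the period has length 4.

[49; 2, 2, 2, 98]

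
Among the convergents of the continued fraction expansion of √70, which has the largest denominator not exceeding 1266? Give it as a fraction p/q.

8467/1012

√70 = [8; 2, 1, 2, 1, 2, 16, …] (period length 6).
Convergents:
  p_0/q_0 = 8/1
  p_1/q_1 = 17/2
  p_2/q_2 = 25/3
  p_3/q_3 = 67/8
  p_4/q_4 = 92/11
  p_5/q_5 = 251/30
  p_6/q_6 = 4108/491
  p_7/q_7 = 8467/1012
  p_8/q_8 = 12575/1503
q_7 = 1012 ≤ 1266 < 1503 = q_8, so the answer is 8467/1012.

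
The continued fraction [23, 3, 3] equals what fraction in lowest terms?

233/10

Using pₖ = aₖpₖ₋₁ + pₖ₋₂ and qₖ = aₖqₖ₋₁ + qₖ₋₂:
  k=0: a=23, p=23, q=1
  k=1: a=3, p=70, q=3
  k=2: a=3, p=233, q=10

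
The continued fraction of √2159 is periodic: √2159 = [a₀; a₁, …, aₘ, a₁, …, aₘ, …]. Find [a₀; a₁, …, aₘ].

[46; 2, 6, 1, 1, 1, 6, 2, 92]

a₀ = ⌊√2159⌋ = 46.
With m₀=0, d₀=1 and mₖ₊₁ = dₖaₖ − mₖ, dₖ₊₁ = (n − mₖ₊₁²)/dₖ, aₖ₊₁ = ⌊(a₀+mₖ₊₁)/dₖ₊₁⌋:
  k=1: m=46, d=43, a=2
  k=2: m=40, d=13, a=6
  k=3: m=38, d=55, a=1
  k=4: m=17, d=34, a=1
  k=5: m=17, d=55, a=1
  k=6: m=38, d=13, a=6
  k=7: m=40, d=43, a=2
  k=8: m=46, d=1, a=92
d=1 and a=2a₀=92 at k=8, so the next step gives (m, d) = (46, 43) again — its k=1 value — and the period has length 8.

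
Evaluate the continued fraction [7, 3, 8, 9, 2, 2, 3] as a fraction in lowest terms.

Fold from the inside: start with 3/1.
  2 + 1/3 = 7/3
  2 + 3/7 = 17/7
  9 + 7/17 = 160/17
  8 + 17/160 = 1297/160
  3 + 160/1297 = 4051/1297
  7 + 1297/4051 = 29654/4051

29654/4051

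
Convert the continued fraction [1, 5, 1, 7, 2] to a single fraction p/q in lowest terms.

117/100

Using pₖ = aₖpₖ₋₁ + pₖ₋₂ and qₖ = aₖqₖ₋₁ + qₖ₋₂:
  k=0: a=1, p=1, q=1
  k=1: a=5, p=6, q=5
  k=2: a=1, p=7, q=6
  k=3: a=7, p=55, q=47
  k=4: a=2, p=117, q=100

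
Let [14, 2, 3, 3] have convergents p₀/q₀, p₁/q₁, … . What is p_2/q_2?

101/7

Using pₖ = aₖpₖ₋₁ + pₖ₋₂, qₖ = aₖqₖ₋₁ + qₖ₋₂ (with p₋₁=1, p₋₂=0, q₋₁=0, q₋₂=1):
  k=0: a=14, p=14, q=1
  k=1: a=2, p=29, q=2
  k=2: a=3, p=101, q=7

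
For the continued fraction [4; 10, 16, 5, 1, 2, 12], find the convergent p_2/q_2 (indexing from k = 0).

660/161

Using pₖ = aₖpₖ₋₁ + pₖ₋₂, qₖ = aₖqₖ₋₁ + qₖ₋₂ (with p₋₁=1, p₋₂=0, q₋₁=0, q₋₂=1):
  k=0: a=4, p=4, q=1
  k=1: a=10, p=41, q=10
  k=2: a=16, p=660, q=161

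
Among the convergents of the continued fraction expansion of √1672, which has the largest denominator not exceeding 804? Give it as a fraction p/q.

√1672 = [40; 1, 8, 10, 8, 1, 80, …] (period length 6).
Convergents:
  p_0/q_0 = 40/1
  p_1/q_1 = 41/1
  p_2/q_2 = 368/9
  p_3/q_3 = 3721/91
  p_4/q_4 = 30136/737
  p_5/q_5 = 33857/828
q_4 = 737 ≤ 804 < 828 = q_5, so the answer is 30136/737.

30136/737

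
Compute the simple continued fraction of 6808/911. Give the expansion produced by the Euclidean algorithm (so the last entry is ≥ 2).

[7; 2, 8, 1, 3, 1, 9]

6808 = 7*911 + 431
911 = 2*431 + 49
431 = 8*49 + 39
49 = 1*39 + 10
39 = 3*10 + 9
10 = 1*9 + 1
9 = 9*1 + 0  (stop)
So 6808/911 = [7; 2, 8, 1, 3, 1, 9].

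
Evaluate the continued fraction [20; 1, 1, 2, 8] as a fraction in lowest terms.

865/42

Using pₖ = aₖpₖ₋₁ + pₖ₋₂ and qₖ = aₖqₖ₋₁ + qₖ₋₂:
  k=0: a=20, p=20, q=1
  k=1: a=1, p=21, q=1
  k=2: a=1, p=41, q=2
  k=3: a=2, p=103, q=5
  k=4: a=8, p=865, q=42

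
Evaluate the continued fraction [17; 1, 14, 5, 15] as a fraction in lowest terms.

20714/1155

Fold from the inside: start with 15/1.
  5 + 1/15 = 76/15
  14 + 15/76 = 1079/76
  1 + 76/1079 = 1155/1079
  17 + 1079/1155 = 20714/1155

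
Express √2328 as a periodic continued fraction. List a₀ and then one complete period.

a₀ = ⌊√2328⌋ = 48.

[48; 4, 96]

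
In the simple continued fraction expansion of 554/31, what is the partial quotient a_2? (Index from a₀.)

554 = 17·31 + 27   →  a_0 = 17
31 = 1·27 + 4   →  a_1 = 1
27 = 6·4 + 3   →  a_2 = 6

6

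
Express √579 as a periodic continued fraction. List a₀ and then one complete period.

[24; 16, 48]

a₀ = ⌊√579⌋ = 24.
With m₀=0, d₀=1 and mₖ₊₁ = dₖaₖ − mₖ, dₖ₊₁ = (n − mₖ₊₁²)/dₖ, aₖ₊₁ = ⌊(a₀+mₖ₊₁)/dₖ₊₁⌋:
  k=1: m=24, d=3, a=16
  k=2: m=24, d=1, a=48
d=1 and a=2a₀=48 at k=2, so the next step gives (m, d) = (24, 3) again — its k=1 value — and the period has length 2.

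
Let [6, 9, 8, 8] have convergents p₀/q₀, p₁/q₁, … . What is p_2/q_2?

446/73

Using pₖ = aₖpₖ₋₁ + pₖ₋₂, qₖ = aₖqₖ₋₁ + qₖ₋₂ (with p₋₁=1, p₋₂=0, q₋₁=0, q₋₂=1):
  k=0: a=6, p=6, q=1
  k=1: a=9, p=55, q=9
  k=2: a=8, p=446, q=73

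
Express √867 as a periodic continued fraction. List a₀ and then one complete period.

a₀ = ⌊√867⌋ = 29.
With m₀=0, d₀=1 and mₖ₊₁ = dₖaₖ − mₖ, dₖ₊₁ = (n − mₖ₊₁²)/dₖ, aₖ₊₁ = ⌊(a₀+mₖ₊₁)/dₖ₊₁⌋:
  k=1: m=29, d=26, a=2
  k=2: m=23, d=13, a=4
  k=3: m=29, d=2, a=29
  k=4: m=29, d=13, a=4
  k=5: m=23, d=26, a=2
  k=6: m=29, d=1, a=58
d=1 and a=2a₀=58 at k=6, so the next step gives (m, d) = (29, 26) again — its k=1 value — and the period has length 6.

[29; 2, 4, 29, 4, 2, 58]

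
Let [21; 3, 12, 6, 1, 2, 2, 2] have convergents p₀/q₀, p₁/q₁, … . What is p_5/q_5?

15972/749

Using pₖ = aₖpₖ₋₁ + pₖ₋₂, qₖ = aₖqₖ₋₁ + qₖ₋₂ (with p₋₁=1, p₋₂=0, q₋₁=0, q₋₂=1):
  k=0: a=21, p=21, q=1
  k=1: a=3, p=64, q=3
  k=2: a=12, p=789, q=37
  k=3: a=6, p=4798, q=225
  k=4: a=1, p=5587, q=262
  k=5: a=2, p=15972, q=749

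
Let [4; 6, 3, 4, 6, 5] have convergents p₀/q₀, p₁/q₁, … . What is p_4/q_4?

Using pₖ = aₖpₖ₋₁ + pₖ₋₂, qₖ = aₖqₖ₋₁ + qₖ₋₂ (with p₋₁=1, p₋₂=0, q₋₁=0, q₋₂=1):
  k=0: a=4, p=4, q=1
  k=1: a=6, p=25, q=6
  k=2: a=3, p=79, q=19
  k=3: a=4, p=341, q=82
  k=4: a=6, p=2125, q=511

2125/511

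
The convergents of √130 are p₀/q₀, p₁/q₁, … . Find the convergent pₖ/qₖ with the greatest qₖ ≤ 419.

2611/229

√130 = [11; 2, 2, 22, …] (period length 3).
Convergents:
  p_0/q_0 = 11/1
  p_1/q_1 = 23/2
  p_2/q_2 = 57/5
  p_3/q_3 = 1277/112
  p_4/q_4 = 2611/229
  p_5/q_5 = 6499/570
q_4 = 229 ≤ 419 < 570 = q_5, so the answer is 2611/229.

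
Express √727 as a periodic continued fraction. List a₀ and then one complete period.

[26; 1, 25, 1, 52]

a₀ = ⌊√727⌋ = 26.
With m₀=0, d₀=1 and mₖ₊₁ = dₖaₖ − mₖ, dₖ₊₁ = (n − mₖ₊₁²)/dₖ, aₖ₊₁ = ⌊(a₀+mₖ₊₁)/dₖ₊₁⌋:
  k=1: m=26, d=51, a=1
  k=2: m=25, d=2, a=25
  k=3: m=25, d=51, a=1
  k=4: m=26, d=1, a=52
d=1 and a=2a₀=52 at k=4, so the next step gives (m, d) = (26, 51) again — its k=1 value — and the period has length 4.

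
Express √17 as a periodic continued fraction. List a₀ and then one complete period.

[4; 8]

a₀ = ⌊√17⌋ = 4.
With m₀=0, d₀=1 and mₖ₊₁ = dₖaₖ − mₖ, dₖ₊₁ = (n − mₖ₊₁²)/dₖ, aₖ₊₁ = ⌊(a₀+mₖ₊₁)/dₖ₊₁⌋:
  k=1: m=4, d=1, a=8
d=1 and a=2a₀=8 at k=1, so the next step gives (m, d) = (4, 1) again — its k=1 value — and the period has length 1.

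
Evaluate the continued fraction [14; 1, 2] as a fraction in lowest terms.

44/3

Fold from the inside: start with 2/1.
  1 + 1/2 = 3/2
  14 + 2/3 = 44/3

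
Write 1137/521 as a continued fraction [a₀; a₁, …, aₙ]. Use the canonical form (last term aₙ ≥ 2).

[2; 5, 2, 15, 3]

1137 = 2·521 + 95
521 = 5·95 + 46
95 = 2·46 + 3
46 = 15·3 + 1
3 = 3·1 + 0  (stop)
So 1137/521 = [2; 5, 2, 15, 3].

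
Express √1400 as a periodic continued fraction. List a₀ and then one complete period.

a₀ = ⌊√1400⌋ = 37.
With m₀=0, d₀=1 and mₖ₊₁ = dₖaₖ − mₖ, dₖ₊₁ = (n − mₖ₊₁²)/dₖ, aₖ₊₁ = ⌊(a₀+mₖ₊₁)/dₖ₊₁⌋:
  k=1: m=37, d=31, a=2
  k=2: m=25, d=25, a=2
  k=3: m=25, d=31, a=2
  k=4: m=37, d=1, a=74
d=1 and a=2a₀=74 at k=4, so the next step gives (m, d) = (37, 31) again — its k=1 value — and the period has length 4.

[37; 2, 2, 2, 74]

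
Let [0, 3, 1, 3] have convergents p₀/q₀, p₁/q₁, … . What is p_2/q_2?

1/4

Using pₖ = aₖpₖ₋₁ + pₖ₋₂, qₖ = aₖqₖ₋₁ + qₖ₋₂ (with p₋₁=1, p₋₂=0, q₋₁=0, q₋₂=1):
  k=0: a=0, p=0, q=1
  k=1: a=3, p=1, q=3
  k=2: a=1, p=1, q=4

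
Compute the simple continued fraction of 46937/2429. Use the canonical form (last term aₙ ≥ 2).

[19; 3, 11, 14, 5]

46937 = 19·2429 + 786
2429 = 3·786 + 71
786 = 11·71 + 5
71 = 14·5 + 1
5 = 5·1 + 0  (stop)
So 46937/2429 = [19; 3, 11, 14, 5].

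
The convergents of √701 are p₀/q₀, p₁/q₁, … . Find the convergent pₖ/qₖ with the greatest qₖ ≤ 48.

556/21

√701 = [26; 2, 10, 10, 2, 52, …] (period length 5).
Convergents:
  p_0/q_0 = 26/1
  p_1/q_1 = 53/2
  p_2/q_2 = 556/21
  p_3/q_3 = 5613/212
q_2 = 21 ≤ 48 < 212 = q_3, so the answer is 556/21.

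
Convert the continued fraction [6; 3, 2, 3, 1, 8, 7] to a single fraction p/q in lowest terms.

Using pₖ = aₖpₖ₋₁ + pₖ₋₂ and qₖ = aₖqₖ₋₁ + qₖ₋₂:
  k=0: a=6, p=6, q=1
  k=1: a=3, p=19, q=3
  k=2: a=2, p=44, q=7
  k=3: a=3, p=151, q=24
  k=4: a=1, p=195, q=31
  k=5: a=8, p=1711, q=272
  k=6: a=7, p=12172, q=1935

12172/1935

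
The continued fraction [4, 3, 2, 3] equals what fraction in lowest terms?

Fold from the inside: start with 3/1.
  2 + 1/3 = 7/3
  3 + 3/7 = 24/7
  4 + 7/24 = 103/24

103/24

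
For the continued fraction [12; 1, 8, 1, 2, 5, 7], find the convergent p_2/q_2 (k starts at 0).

116/9

Using pₖ = aₖpₖ₋₁ + pₖ₋₂, qₖ = aₖqₖ₋₁ + qₖ₋₂ (with p₋₁=1, p₋₂=0, q₋₁=0, q₋₂=1):
  k=0: a=12, p=12, q=1
  k=1: a=1, p=13, q=1
  k=2: a=8, p=116, q=9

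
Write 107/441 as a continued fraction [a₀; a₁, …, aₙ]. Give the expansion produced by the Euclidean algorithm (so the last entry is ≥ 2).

107 = 0·441 + 107
441 = 4·107 + 13
107 = 8·13 + 3
13 = 4·3 + 1
3 = 3·1 + 0  (stop)
So 107/441 = [0; 4, 8, 4, 3].

[0; 4, 8, 4, 3]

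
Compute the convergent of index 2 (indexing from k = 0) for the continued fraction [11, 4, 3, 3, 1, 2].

146/13

Using pₖ = aₖpₖ₋₁ + pₖ₋₂, qₖ = aₖqₖ₋₁ + qₖ₋₂ (with p₋₁=1, p₋₂=0, q₋₁=0, q₋₂=1):
  k=0: a=11, p=11, q=1
  k=1: a=4, p=45, q=4
  k=2: a=3, p=146, q=13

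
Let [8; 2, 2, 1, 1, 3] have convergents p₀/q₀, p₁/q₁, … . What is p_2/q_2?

Using pₖ = aₖpₖ₋₁ + pₖ₋₂, qₖ = aₖqₖ₋₁ + qₖ₋₂ (with p₋₁=1, p₋₂=0, q₋₁=0, q₋₂=1):
  k=0: a=8, p=8, q=1
  k=1: a=2, p=17, q=2
  k=2: a=2, p=42, q=5

42/5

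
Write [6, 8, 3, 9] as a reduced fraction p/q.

1426/233

Using pₖ = aₖpₖ₋₁ + pₖ₋₂ and qₖ = aₖqₖ₋₁ + qₖ₋₂:
  k=0: a=6, p=6, q=1
  k=1: a=8, p=49, q=8
  k=2: a=3, p=153, q=25
  k=3: a=9, p=1426, q=233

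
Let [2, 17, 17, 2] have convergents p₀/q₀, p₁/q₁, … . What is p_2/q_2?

597/290

Using pₖ = aₖpₖ₋₁ + pₖ₋₂, qₖ = aₖqₖ₋₁ + qₖ₋₂ (with p₋₁=1, p₋₂=0, q₋₁=0, q₋₂=1):
  k=0: a=2, p=2, q=1
  k=1: a=17, p=35, q=17
  k=2: a=17, p=597, q=290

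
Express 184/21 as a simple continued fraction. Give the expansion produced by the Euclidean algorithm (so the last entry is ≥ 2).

184 = 8·21 + 16
21 = 1·16 + 5
16 = 3·5 + 1
5 = 5·1 + 0  (stop)
So 184/21 = [8; 1, 3, 5].

[8; 1, 3, 5]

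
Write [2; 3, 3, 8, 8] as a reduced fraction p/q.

Fold from the inside: start with 8/1.
  8 + 1/8 = 65/8
  3 + 8/65 = 203/65
  3 + 65/203 = 674/203
  2 + 203/674 = 1551/674

1551/674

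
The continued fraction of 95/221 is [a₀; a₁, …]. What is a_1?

2

95 = 0·221 + 95   →  a_0 = 0
221 = 2·95 + 31   →  a_1 = 2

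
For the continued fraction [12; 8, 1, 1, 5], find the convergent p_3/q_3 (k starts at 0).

Using pₖ = aₖpₖ₋₁ + pₖ₋₂, qₖ = aₖqₖ₋₁ + qₖ₋₂ (with p₋₁=1, p₋₂=0, q₋₁=0, q₋₂=1):
  k=0: a=12, p=12, q=1
  k=1: a=8, p=97, q=8
  k=2: a=1, p=109, q=9
  k=3: a=1, p=206, q=17

206/17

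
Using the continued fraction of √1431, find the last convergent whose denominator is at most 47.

√1431 = [37; 1, 4, 1, 4, 1, 74, …] (period length 6).
Convergents:
  p_0/q_0 = 37/1
  p_1/q_1 = 38/1
  p_2/q_2 = 189/5
  p_3/q_3 = 227/6
  p_4/q_4 = 1097/29
  p_5/q_5 = 1324/35
  p_6/q_6 = 99073/2619
q_5 = 35 ≤ 47 < 2619 = q_6, so the answer is 1324/35.

1324/35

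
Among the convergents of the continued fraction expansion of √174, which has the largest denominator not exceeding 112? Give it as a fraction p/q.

1451/110

√174 = [13; 5, 4, 5, 26, …] (period length 4).
Convergents:
  p_0/q_0 = 13/1
  p_1/q_1 = 66/5
  p_2/q_2 = 277/21
  p_3/q_3 = 1451/110
  p_4/q_4 = 38003/2881
q_3 = 110 ≤ 112 < 2881 = q_4, so the answer is 1451/110.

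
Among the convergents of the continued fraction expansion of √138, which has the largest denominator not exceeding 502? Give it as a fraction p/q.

√138 = [11; 1, 2, 1, 22, …] (period length 4).
Convergents:
  p_0/q_0 = 11/1
  p_1/q_1 = 12/1
  p_2/q_2 = 35/3
  p_3/q_3 = 47/4
  p_4/q_4 = 1069/91
  p_5/q_5 = 1116/95
  p_6/q_6 = 3301/281
  p_7/q_7 = 4417/376
  p_8/q_8 = 100475/8553
q_7 = 376 ≤ 502 < 8553 = q_8, so the answer is 4417/376.

4417/376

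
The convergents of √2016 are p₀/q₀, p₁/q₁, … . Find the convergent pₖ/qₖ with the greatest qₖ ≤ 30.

√2016 = [44; 1, 8, 1, 88, …] (period length 4).
Convergents:
  p_0/q_0 = 44/1
  p_1/q_1 = 45/1
  p_2/q_2 = 404/9
  p_3/q_3 = 449/10
  p_4/q_4 = 39916/889
q_3 = 10 ≤ 30 < 889 = q_4, so the answer is 449/10.

449/10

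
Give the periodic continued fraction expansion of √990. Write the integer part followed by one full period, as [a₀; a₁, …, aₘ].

[31; 2, 6, 2, 62]

a₀ = ⌊√990⌋ = 31.
With m₀=0, d₀=1 and mₖ₊₁ = dₖaₖ − mₖ, dₖ₊₁ = (n − mₖ₊₁²)/dₖ, aₖ₊₁ = ⌊(a₀+mₖ₊₁)/dₖ₊₁⌋:
  k=1: m=31, d=29, a=2
  k=2: m=27, d=9, a=6
  k=3: m=27, d=29, a=2
  k=4: m=31, d=1, a=62
d=1 and a=2a₀=62 at k=4, so the next step gives (m, d) = (31, 29) again — its k=1 value — and the period has length 4.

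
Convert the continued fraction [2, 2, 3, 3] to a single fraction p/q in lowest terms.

56/23

Fold from the inside: start with 3/1.
  3 + 1/3 = 10/3
  2 + 3/10 = 23/10
  2 + 10/23 = 56/23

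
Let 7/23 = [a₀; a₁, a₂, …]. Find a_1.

3

7 = 0·23 + 7   →  a_0 = 0
23 = 3·7 + 2   →  a_1 = 3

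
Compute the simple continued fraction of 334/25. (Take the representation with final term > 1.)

334 = 13·25 + 9
25 = 2·9 + 7
9 = 1·7 + 2
7 = 3·2 + 1
2 = 2·1 + 0  (stop)
So 334/25 = [13; 2, 1, 3, 2].

[13; 2, 1, 3, 2]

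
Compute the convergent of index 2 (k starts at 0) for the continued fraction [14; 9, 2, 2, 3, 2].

268/19

Using pₖ = aₖpₖ₋₁ + pₖ₋₂, qₖ = aₖqₖ₋₁ + qₖ₋₂ (with p₋₁=1, p₋₂=0, q₋₁=0, q₋₂=1):
  k=0: a=14, p=14, q=1
  k=1: a=9, p=127, q=9
  k=2: a=2, p=268, q=19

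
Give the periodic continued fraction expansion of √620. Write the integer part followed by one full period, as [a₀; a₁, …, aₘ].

[24; 1, 8, 1, 48]

a₀ = ⌊√620⌋ = 24.
With m₀=0, d₀=1 and mₖ₊₁ = dₖaₖ − mₖ, dₖ₊₁ = (n − mₖ₊₁²)/dₖ, aₖ₊₁ = ⌊(a₀+mₖ₊₁)/dₖ₊₁⌋:
  k=1: m=24, d=44, a=1
  k=2: m=20, d=5, a=8
  k=3: m=20, d=44, a=1
  k=4: m=24, d=1, a=48
d=1 and a=2a₀=48 at k=4, so the next step gives (m, d) = (24, 44) again — its k=1 value — and the period has length 4.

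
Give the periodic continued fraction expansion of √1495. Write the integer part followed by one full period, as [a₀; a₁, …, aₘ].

[38; 1, 1, 1, 76]

a₀ = ⌊√1495⌋ = 38.
With m₀=0, d₀=1 and mₖ₊₁ = dₖaₖ − mₖ, dₖ₊₁ = (n − mₖ₊₁²)/dₖ, aₖ₊₁ = ⌊(a₀+mₖ₊₁)/dₖ₊₁⌋:
  k=1: m=38, d=51, a=1
  k=2: m=13, d=26, a=1
  k=3: m=13, d=51, a=1
  k=4: m=38, d=1, a=76
d=1 and a=2a₀=76 at k=4, so the next step gives (m, d) = (38, 51) again — its k=1 value — and the period has length 4.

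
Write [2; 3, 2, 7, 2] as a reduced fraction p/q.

254/111

Using pₖ = aₖpₖ₋₁ + pₖ₋₂ and qₖ = aₖqₖ₋₁ + qₖ₋₂:
  k=0: a=2, p=2, q=1
  k=1: a=3, p=7, q=3
  k=2: a=2, p=16, q=7
  k=3: a=7, p=119, q=52
  k=4: a=2, p=254, q=111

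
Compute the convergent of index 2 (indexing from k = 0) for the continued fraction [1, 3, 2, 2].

9/7

Using pₖ = aₖpₖ₋₁ + pₖ₋₂, qₖ = aₖqₖ₋₁ + qₖ₋₂ (with p₋₁=1, p₋₂=0, q₋₁=0, q₋₂=1):
  k=0: a=1, p=1, q=1
  k=1: a=3, p=4, q=3
  k=2: a=2, p=9, q=7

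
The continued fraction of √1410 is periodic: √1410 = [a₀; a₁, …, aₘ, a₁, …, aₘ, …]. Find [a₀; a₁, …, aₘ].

[37; 1, 1, 4, 1, 1, 74]

a₀ = ⌊√1410⌋ = 37.
With m₀=0, d₀=1 and mₖ₊₁ = dₖaₖ − mₖ, dₖ₊₁ = (n − mₖ₊₁²)/dₖ, aₖ₊₁ = ⌊(a₀+mₖ₊₁)/dₖ₊₁⌋:
  k=1: m=37, d=41, a=1
  k=2: m=4, d=34, a=1
  k=3: m=30, d=15, a=4
  k=4: m=30, d=34, a=1
  k=5: m=4, d=41, a=1
  k=6: m=37, d=1, a=74
d=1 and a=2a₀=74 at k=6, so the next step gives (m, d) = (37, 41) again — its k=1 value — and the period has length 6.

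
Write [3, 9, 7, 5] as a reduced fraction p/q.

Using pₖ = aₖpₖ₋₁ + pₖ₋₂ and qₖ = aₖqₖ₋₁ + qₖ₋₂:
  k=0: a=3, p=3, q=1
  k=1: a=9, p=28, q=9
  k=2: a=7, p=199, q=64
  k=3: a=5, p=1023, q=329

1023/329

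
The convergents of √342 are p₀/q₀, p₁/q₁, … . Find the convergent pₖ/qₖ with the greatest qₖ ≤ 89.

√342 = [18; 2, 36, …] (period length 2).
Convergents:
  p_0/q_0 = 18/1
  p_1/q_1 = 37/2
  p_2/q_2 = 1350/73
  p_3/q_3 = 2737/148
q_2 = 73 ≤ 89 < 148 = q_3, so the answer is 1350/73.

1350/73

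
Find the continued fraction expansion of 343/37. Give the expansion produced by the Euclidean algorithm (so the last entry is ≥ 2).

343 = 9·37 + 10
37 = 3·10 + 7
10 = 1·7 + 3
7 = 2·3 + 1
3 = 3·1 + 0  (stop)
So 343/37 = [9; 3, 1, 2, 3].

[9; 3, 1, 2, 3]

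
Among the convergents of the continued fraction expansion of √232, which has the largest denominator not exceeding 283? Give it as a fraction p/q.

1447/95

√232 = [15; 4, 3, 7, 3, 4, 30, …] (period length 6).
Convergents:
  p_0/q_0 = 15/1
  p_1/q_1 = 61/4
  p_2/q_2 = 198/13
  p_3/q_3 = 1447/95
  p_4/q_4 = 4539/298
q_3 = 95 ≤ 283 < 298 = q_4, so the answer is 1447/95.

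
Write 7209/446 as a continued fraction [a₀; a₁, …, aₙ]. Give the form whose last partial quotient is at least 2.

[16; 6, 9, 8]

7209 = 16·446 + 73
446 = 6·73 + 8
73 = 9·8 + 1
8 = 8·1 + 0  (stop)
So 7209/446 = [16; 6, 9, 8].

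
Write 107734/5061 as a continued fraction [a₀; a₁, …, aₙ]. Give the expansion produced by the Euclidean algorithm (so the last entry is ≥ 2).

107734 = 21×5061 + 1453
5061 = 3×1453 + 702
1453 = 2×702 + 49
702 = 14×49 + 16
49 = 3×16 + 1
16 = 16×1 + 0  (stop)
So 107734/5061 = [21; 3, 2, 14, 3, 16].

[21; 3, 2, 14, 3, 16]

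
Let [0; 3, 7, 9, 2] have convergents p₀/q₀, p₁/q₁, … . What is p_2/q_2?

7/22

Using pₖ = aₖpₖ₋₁ + pₖ₋₂, qₖ = aₖqₖ₋₁ + qₖ₋₂ (with p₋₁=1, p₋₂=0, q₋₁=0, q₋₂=1):
  k=0: a=0, p=0, q=1
  k=1: a=3, p=1, q=3
  k=2: a=7, p=7, q=22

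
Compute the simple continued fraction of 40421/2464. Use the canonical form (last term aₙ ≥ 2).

40421 = 16·2464 + 997
2464 = 2·997 + 470
997 = 2·470 + 57
470 = 8·57 + 14
57 = 4·14 + 1
14 = 14·1 + 0  (stop)
So 40421/2464 = [16; 2, 2, 8, 4, 14].

[16; 2, 2, 8, 4, 14]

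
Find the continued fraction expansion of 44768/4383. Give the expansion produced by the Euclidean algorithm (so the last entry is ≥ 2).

[10; 4, 1, 2, 18, 17]

44768 = 10·4383 + 938
4383 = 4·938 + 631
938 = 1·631 + 307
631 = 2·307 + 17
307 = 18·17 + 1
17 = 17·1 + 0  (stop)
So 44768/4383 = [10; 4, 1, 2, 18, 17].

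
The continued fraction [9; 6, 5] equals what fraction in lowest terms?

Using pₖ = aₖpₖ₋₁ + pₖ₋₂ and qₖ = aₖqₖ₋₁ + qₖ₋₂:
  k=0: a=9, p=9, q=1
  k=1: a=6, p=55, q=6
  k=2: a=5, p=284, q=31

284/31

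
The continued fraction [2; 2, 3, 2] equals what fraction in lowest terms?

39/16

Fold from the inside: start with 2/1.
  3 + 1/2 = 7/2
  2 + 2/7 = 16/7
  2 + 7/16 = 39/16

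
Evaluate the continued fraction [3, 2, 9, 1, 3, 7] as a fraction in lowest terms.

2068/595

Using pₖ = aₖpₖ₋₁ + pₖ₋₂ and qₖ = aₖqₖ₋₁ + qₖ₋₂:
  k=0: a=3, p=3, q=1
  k=1: a=2, p=7, q=2
  k=2: a=9, p=66, q=19
  k=3: a=1, p=73, q=21
  k=4: a=3, p=285, q=82
  k=5: a=7, p=2068, q=595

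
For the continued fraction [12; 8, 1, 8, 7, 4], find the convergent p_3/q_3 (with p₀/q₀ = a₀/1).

Using pₖ = aₖpₖ₋₁ + pₖ₋₂, qₖ = aₖqₖ₋₁ + qₖ₋₂ (with p₋₁=1, p₋₂=0, q₋₁=0, q₋₂=1):
  k=0: a=12, p=12, q=1
  k=1: a=8, p=97, q=8
  k=2: a=1, p=109, q=9
  k=3: a=8, p=969, q=80

969/80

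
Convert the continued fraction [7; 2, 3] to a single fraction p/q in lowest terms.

Using pₖ = aₖpₖ₋₁ + pₖ₋₂ and qₖ = aₖqₖ₋₁ + qₖ₋₂:
  k=0: a=7, p=7, q=1
  k=1: a=2, p=15, q=2
  k=2: a=3, p=52, q=7

52/7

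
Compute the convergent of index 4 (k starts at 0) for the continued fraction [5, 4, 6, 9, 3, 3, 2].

Using pₖ = aₖpₖ₋₁ + pₖ₋₂, qₖ = aₖqₖ₋₁ + qₖ₋₂ (with p₋₁=1, p₋₂=0, q₋₁=0, q₋₂=1):
  k=0: a=5, p=5, q=1
  k=1: a=4, p=21, q=4
  k=2: a=6, p=131, q=25
  k=3: a=9, p=1200, q=229
  k=4: a=3, p=3731, q=712

3731/712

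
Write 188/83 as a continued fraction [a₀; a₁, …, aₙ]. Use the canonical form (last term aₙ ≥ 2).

[2; 3, 1, 3, 2, 2]

188 = 2×83 + 22
83 = 3×22 + 17
22 = 1×17 + 5
17 = 3×5 + 2
5 = 2×2 + 1
2 = 2×1 + 0  (stop)
So 188/83 = [2; 3, 1, 3, 2, 2].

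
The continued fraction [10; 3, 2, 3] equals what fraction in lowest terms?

247/24

Using pₖ = aₖpₖ₋₁ + pₖ₋₂ and qₖ = aₖqₖ₋₁ + qₖ₋₂:
  k=0: a=10, p=10, q=1
  k=1: a=3, p=31, q=3
  k=2: a=2, p=72, q=7
  k=3: a=3, p=247, q=24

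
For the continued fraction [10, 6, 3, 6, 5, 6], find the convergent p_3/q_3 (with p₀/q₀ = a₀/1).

Using pₖ = aₖpₖ₋₁ + pₖ₋₂, qₖ = aₖqₖ₋₁ + qₖ₋₂ (with p₋₁=1, p₋₂=0, q₋₁=0, q₋₂=1):
  k=0: a=10, p=10, q=1
  k=1: a=6, p=61, q=6
  k=2: a=3, p=193, q=19
  k=3: a=6, p=1219, q=120

1219/120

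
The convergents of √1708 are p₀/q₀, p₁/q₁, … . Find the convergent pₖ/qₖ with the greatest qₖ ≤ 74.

√1708 = [41; 3, 20, 3, 82, …] (period length 4).
Convergents:
  p_0/q_0 = 41/1
  p_1/q_1 = 124/3
  p_2/q_2 = 2521/61
  p_3/q_3 = 7687/186
q_2 = 61 ≤ 74 < 186 = q_3, so the answer is 2521/61.

2521/61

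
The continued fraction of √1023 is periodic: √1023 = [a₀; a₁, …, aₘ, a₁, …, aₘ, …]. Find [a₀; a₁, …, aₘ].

a₀ = ⌊√1023⌋ = 31.
With m₀=0, d₀=1 and mₖ₊₁ = dₖaₖ − mₖ, dₖ₊₁ = (n − mₖ₊₁²)/dₖ, aₖ₊₁ = ⌊(a₀+mₖ₊₁)/dₖ₊₁⌋:
  k=1: m=31, d=62, a=1
  k=2: m=31, d=1, a=62
d=1 and a=2a₀=62 at k=2, so the next step gives (m, d) = (31, 62) again — its k=1 value — and the period has length 2.

[31; 1, 62]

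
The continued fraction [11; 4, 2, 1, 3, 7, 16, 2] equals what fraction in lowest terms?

130405/11613

Fold from the inside: start with 2/1.
  16 + 1/2 = 33/2
  7 + 2/33 = 233/33
  3 + 33/233 = 732/233
  1 + 233/732 = 965/732
  2 + 732/965 = 2662/965
  4 + 965/2662 = 11613/2662
  11 + 2662/11613 = 130405/11613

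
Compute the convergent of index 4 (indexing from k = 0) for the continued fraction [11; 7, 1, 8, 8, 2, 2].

6409/576

Using pₖ = aₖpₖ₋₁ + pₖ₋₂, qₖ = aₖqₖ₋₁ + qₖ₋₂ (with p₋₁=1, p₋₂=0, q₋₁=0, q₋₂=1):
  k=0: a=11, p=11, q=1
  k=1: a=7, p=78, q=7
  k=2: a=1, p=89, q=8
  k=3: a=8, p=790, q=71
  k=4: a=8, p=6409, q=576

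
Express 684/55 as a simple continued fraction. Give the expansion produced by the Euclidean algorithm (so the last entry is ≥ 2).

[12; 2, 3, 2, 3]

684 = 12*55 + 24
55 = 2*24 + 7
24 = 3*7 + 3
7 = 2*3 + 1
3 = 3*1 + 0  (stop)
So 684/55 = [12; 2, 3, 2, 3].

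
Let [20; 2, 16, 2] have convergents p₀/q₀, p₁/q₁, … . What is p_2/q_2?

676/33

Using pₖ = aₖpₖ₋₁ + pₖ₋₂, qₖ = aₖqₖ₋₁ + qₖ₋₂ (with p₋₁=1, p₋₂=0, q₋₁=0, q₋₂=1):
  k=0: a=20, p=20, q=1
  k=1: a=2, p=41, q=2
  k=2: a=16, p=676, q=33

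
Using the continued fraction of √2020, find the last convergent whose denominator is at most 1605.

√2020 = [44; 1, 16, 1, 88, …] (period length 4).
Convergents:
  p_0/q_0 = 44/1
  p_1/q_1 = 45/1
  p_2/q_2 = 764/17
  p_3/q_3 = 809/18
  p_4/q_4 = 71956/1601
  p_5/q_5 = 72765/1619
q_4 = 1601 ≤ 1605 < 1619 = q_5, so the answer is 71956/1601.

71956/1601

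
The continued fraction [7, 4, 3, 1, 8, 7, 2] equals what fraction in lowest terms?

16416/2269

Using pₖ = aₖpₖ₋₁ + pₖ₋₂ and qₖ = aₖqₖ₋₁ + qₖ₋₂:
  k=0: a=7, p=7, q=1
  k=1: a=4, p=29, q=4
  k=2: a=3, p=94, q=13
  k=3: a=1, p=123, q=17
  k=4: a=8, p=1078, q=149
  k=5: a=7, p=7669, q=1060
  k=6: a=2, p=16416, q=2269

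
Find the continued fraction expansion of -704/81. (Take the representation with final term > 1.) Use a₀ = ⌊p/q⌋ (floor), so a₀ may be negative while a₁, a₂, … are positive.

[-9; 3, 4, 6]

-704 = -9·81 + 25
81 = 3·25 + 6
25 = 4·6 + 1
6 = 6·1 + 0  (stop)
So -704/81 = [-9; 3, 4, 6].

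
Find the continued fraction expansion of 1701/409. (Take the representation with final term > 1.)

1701 = 4*409 + 65
409 = 6*65 + 19
65 = 3*19 + 8
19 = 2*8 + 3
8 = 2*3 + 2
3 = 1*2 + 1
2 = 2*1 + 0  (stop)
So 1701/409 = [4; 6, 3, 2, 2, 1, 2].

[4; 6, 3, 2, 2, 1, 2]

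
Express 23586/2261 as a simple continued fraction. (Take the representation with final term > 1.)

23586 = 10*2261 + 976
2261 = 2*976 + 309
976 = 3*309 + 49
309 = 6*49 + 15
49 = 3*15 + 4
15 = 3*4 + 3
4 = 1*3 + 1
3 = 3*1 + 0  (stop)
So 23586/2261 = [10; 2, 3, 6, 3, 3, 1, 3].

[10; 2, 3, 6, 3, 3, 1, 3]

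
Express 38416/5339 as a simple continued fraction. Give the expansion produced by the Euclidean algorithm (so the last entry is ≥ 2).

38416 = 7*5339 + 1043
5339 = 5*1043 + 124
1043 = 8*124 + 51
124 = 2*51 + 22
51 = 2*22 + 7
22 = 3*7 + 1
7 = 7*1 + 0  (stop)
So 38416/5339 = [7; 5, 8, 2, 2, 3, 7].

[7; 5, 8, 2, 2, 3, 7]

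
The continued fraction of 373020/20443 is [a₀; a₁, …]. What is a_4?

373020 = 18·20443 + 5046   →  a_0 = 18
20443 = 4·5046 + 259   →  a_1 = 4
5046 = 19·259 + 125   →  a_2 = 19
259 = 2·125 + 9   →  a_3 = 2
125 = 13·9 + 8   →  a_4 = 13

13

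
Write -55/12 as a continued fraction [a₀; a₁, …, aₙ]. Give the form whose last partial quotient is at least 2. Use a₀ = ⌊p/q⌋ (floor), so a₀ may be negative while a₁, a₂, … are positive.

-55 = -5·12 + 5
12 = 2·5 + 2
5 = 2·2 + 1
2 = 2·1 + 0  (stop)
So -55/12 = [-5; 2, 2, 2].

[-5; 2, 2, 2]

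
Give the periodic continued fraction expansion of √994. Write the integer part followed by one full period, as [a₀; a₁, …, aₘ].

a₀ = ⌊√994⌋ = 31.

[31; 1, 1, 8, 1, 1, 62]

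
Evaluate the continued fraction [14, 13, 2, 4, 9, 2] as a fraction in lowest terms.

Using pₖ = aₖpₖ₋₁ + pₖ₋₂ and qₖ = aₖqₖ₋₁ + qₖ₋₂:
  k=0: a=14, p=14, q=1
  k=1: a=13, p=183, q=13
  k=2: a=2, p=380, q=27
  k=3: a=4, p=1703, q=121
  k=4: a=9, p=15707, q=1116
  k=5: a=2, p=33117, q=2353

33117/2353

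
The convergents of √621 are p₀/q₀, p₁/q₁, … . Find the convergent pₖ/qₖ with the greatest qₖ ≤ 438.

7775/312

√621 = [24; 1, 11, 2, 11, 1, 48, …] (period length 6).
Convergents:
  p_0/q_0 = 24/1
  p_1/q_1 = 25/1
  p_2/q_2 = 299/12
  p_3/q_3 = 623/25
  p_4/q_4 = 7152/287
  p_5/q_5 = 7775/312
  p_6/q_6 = 380352/15263
q_5 = 312 ≤ 438 < 15263 = q_6, so the answer is 7775/312.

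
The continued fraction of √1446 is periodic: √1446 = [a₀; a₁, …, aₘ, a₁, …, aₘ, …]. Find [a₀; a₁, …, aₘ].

a₀ = ⌊√1446⌋ = 38.
With m₀=0, d₀=1 and mₖ₊₁ = dₖaₖ − mₖ, dₖ₊₁ = (n − mₖ₊₁²)/dₖ, aₖ₊₁ = ⌊(a₀+mₖ₊₁)/dₖ₊₁⌋:
  k=1: m=38, d=2, a=38
  k=2: m=38, d=1, a=76
d=1 and a=2a₀=76 at k=2, so the next step gives (m, d) = (38, 2) again — its k=1 value — and the period has length 2.

[38; 38, 76]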